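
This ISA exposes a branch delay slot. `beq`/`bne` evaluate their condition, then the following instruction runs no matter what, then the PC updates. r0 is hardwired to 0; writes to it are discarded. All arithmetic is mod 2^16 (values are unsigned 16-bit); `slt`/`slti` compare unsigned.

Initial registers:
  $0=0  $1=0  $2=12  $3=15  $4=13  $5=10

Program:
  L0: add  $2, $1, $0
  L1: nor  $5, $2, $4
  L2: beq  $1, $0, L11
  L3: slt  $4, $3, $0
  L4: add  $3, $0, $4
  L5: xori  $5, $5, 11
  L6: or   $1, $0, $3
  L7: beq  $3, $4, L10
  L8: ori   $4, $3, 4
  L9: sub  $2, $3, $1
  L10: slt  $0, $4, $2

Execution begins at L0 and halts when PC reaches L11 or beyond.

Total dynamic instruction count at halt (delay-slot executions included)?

  step pc=0: add  $2, $1, $0  regs=(0,0,0,15,13,10)
  step pc=1: nor  $5, $2, $4  regs=(0,0,0,15,13,65522)
  step pc=2: beq  $1, $0, L11  cond=T  regs=(0,0,0,15,13,65522)
  step pc=3: slt  $4, $3, $0  regs=(0,0,0,15,0,65522)

4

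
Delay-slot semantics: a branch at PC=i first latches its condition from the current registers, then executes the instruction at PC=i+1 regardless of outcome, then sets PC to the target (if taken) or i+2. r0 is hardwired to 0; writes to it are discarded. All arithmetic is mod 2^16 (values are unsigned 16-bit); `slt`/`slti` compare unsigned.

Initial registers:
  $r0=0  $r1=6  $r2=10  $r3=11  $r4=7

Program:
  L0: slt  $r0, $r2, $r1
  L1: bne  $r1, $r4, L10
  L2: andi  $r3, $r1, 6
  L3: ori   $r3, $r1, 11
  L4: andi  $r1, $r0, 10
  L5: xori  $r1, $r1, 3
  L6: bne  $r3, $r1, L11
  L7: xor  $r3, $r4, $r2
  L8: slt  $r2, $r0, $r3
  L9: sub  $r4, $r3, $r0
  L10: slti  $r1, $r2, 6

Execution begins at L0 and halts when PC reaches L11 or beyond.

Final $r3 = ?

#0 slt  $r0, $r2, $r1 ; 0/6/10/11/7
#1 bne  $r1, $r4, L10 ; 0/6/10/11/7 ; →target
#2 andi  $r3, $r1, 6 ; 0/6/10/6/7
#10 slti  $r1, $r2, 6 ; 0/0/10/6/7

6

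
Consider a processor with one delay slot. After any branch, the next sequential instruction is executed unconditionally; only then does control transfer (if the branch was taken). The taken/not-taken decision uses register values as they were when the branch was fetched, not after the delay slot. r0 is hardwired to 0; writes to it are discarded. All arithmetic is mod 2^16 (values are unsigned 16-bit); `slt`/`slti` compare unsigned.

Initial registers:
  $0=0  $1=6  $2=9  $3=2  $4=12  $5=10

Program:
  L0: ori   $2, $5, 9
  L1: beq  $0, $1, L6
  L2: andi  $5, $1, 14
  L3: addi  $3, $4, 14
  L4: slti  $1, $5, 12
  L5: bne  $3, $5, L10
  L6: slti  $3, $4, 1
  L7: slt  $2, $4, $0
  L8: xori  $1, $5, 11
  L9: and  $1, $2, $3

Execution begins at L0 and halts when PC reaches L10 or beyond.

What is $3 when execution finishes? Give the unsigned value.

[0] ori   $2, $5, 9  →  {$0:0, $1:6, $2:11, $3:2, $4:12, $5:10}
[1] beq  $0, $1, L6  →  {$0:0, $1:6, $2:11, $3:2, $4:12, $5:10}  ⟨branch fallthrough⟩
[2] andi  $5, $1, 14  →  {$0:0, $1:6, $2:11, $3:2, $4:12, $5:6}
[3] addi  $3, $4, 14  →  {$0:0, $1:6, $2:11, $3:26, $4:12, $5:6}
[4] slti  $1, $5, 12  →  {$0:0, $1:1, $2:11, $3:26, $4:12, $5:6}
[5] bne  $3, $5, L10  →  {$0:0, $1:1, $2:11, $3:26, $4:12, $5:6}  ⟨branch taken⟩
[6] slti  $3, $4, 1  →  {$0:0, $1:1, $2:11, $3:0, $4:12, $5:6}

0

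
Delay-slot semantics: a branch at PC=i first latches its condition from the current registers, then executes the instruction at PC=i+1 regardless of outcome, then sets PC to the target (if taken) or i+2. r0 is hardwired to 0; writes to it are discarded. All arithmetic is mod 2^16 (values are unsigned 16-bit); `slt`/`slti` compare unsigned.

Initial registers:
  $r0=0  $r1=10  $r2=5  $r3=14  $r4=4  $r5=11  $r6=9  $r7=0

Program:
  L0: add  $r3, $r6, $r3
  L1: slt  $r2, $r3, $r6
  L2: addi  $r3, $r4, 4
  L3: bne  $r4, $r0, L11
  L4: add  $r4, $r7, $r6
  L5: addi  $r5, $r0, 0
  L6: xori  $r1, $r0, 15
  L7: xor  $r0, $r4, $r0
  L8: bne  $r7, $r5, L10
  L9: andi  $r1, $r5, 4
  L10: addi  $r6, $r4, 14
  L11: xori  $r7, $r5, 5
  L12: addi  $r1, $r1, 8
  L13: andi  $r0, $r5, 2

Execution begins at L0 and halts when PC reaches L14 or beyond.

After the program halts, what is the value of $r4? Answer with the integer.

9

#0 add  $r3, $r6, $r3 ; 0/10/5/23/4/11/9/0
#1 slt  $r2, $r3, $r6 ; 0/10/0/23/4/11/9/0
#2 addi  $r3, $r4, 4 ; 0/10/0/8/4/11/9/0
#3 bne  $r4, $r0, L11 ; 0/10/0/8/4/11/9/0 ; →target
#4 add  $r4, $r7, $r6 ; 0/10/0/8/9/11/9/0
#11 xori  $r7, $r5, 5 ; 0/10/0/8/9/11/9/14
#12 addi  $r1, $r1, 8 ; 0/18/0/8/9/11/9/14
#13 andi  $r0, $r5, 2 ; 0/18/0/8/9/11/9/14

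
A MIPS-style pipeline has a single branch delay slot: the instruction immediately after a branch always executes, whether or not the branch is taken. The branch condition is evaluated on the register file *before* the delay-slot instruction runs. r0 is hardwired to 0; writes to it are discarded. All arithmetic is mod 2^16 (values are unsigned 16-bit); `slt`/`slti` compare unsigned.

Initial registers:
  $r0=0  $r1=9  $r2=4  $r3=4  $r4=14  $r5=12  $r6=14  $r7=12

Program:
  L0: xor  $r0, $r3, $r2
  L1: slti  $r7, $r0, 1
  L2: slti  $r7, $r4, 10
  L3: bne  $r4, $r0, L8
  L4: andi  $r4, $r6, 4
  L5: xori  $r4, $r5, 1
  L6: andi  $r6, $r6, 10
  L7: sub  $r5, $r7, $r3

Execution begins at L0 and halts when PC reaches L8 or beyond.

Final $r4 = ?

[0] xor  $r0, $r3, $r2  →  {$r0:0, $r1:9, $r2:4, $r3:4, $r4:14, $r5:12, $r6:14, $r7:12}
[1] slti  $r7, $r0, 1  →  {$r0:0, $r1:9, $r2:4, $r3:4, $r4:14, $r5:12, $r6:14, $r7:1}
[2] slti  $r7, $r4, 10  →  {$r0:0, $r1:9, $r2:4, $r3:4, $r4:14, $r5:12, $r6:14, $r7:0}
[3] bne  $r4, $r0, L8  →  {$r0:0, $r1:9, $r2:4, $r3:4, $r4:14, $r5:12, $r6:14, $r7:0}  ⟨branch taken⟩
[4] andi  $r4, $r6, 4  →  {$r0:0, $r1:9, $r2:4, $r3:4, $r4:4, $r5:12, $r6:14, $r7:0}

4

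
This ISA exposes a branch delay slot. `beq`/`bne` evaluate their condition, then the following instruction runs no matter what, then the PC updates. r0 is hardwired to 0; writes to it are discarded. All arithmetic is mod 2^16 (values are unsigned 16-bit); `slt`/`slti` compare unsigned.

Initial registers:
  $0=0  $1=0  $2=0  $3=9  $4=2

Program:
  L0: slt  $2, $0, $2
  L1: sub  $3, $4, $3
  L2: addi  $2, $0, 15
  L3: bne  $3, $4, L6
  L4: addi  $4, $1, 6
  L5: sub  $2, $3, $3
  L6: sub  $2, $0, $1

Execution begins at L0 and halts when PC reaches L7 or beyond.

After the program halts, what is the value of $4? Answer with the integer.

PC=0  slt  $2, $0, $2        | $0=0 $1=0 $2=0 $3=9 $4=2
PC=1  sub  $3, $4, $3        | $0=0 $1=0 $2=0 $3=65529 $4=2
PC=2  addi  $2, $0, 15       | $0=0 $1=0 $2=15 $3=65529 $4=2
PC=3  bne  $3, $4, L6        | $0=0 $1=0 $2=15 $3=65529 $4=2  [TAKEN]
PC=4  addi  $4, $1, 6        | $0=0 $1=0 $2=15 $3=65529 $4=6
PC=6  sub  $2, $0, $1        | $0=0 $1=0 $2=0 $3=65529 $4=6

6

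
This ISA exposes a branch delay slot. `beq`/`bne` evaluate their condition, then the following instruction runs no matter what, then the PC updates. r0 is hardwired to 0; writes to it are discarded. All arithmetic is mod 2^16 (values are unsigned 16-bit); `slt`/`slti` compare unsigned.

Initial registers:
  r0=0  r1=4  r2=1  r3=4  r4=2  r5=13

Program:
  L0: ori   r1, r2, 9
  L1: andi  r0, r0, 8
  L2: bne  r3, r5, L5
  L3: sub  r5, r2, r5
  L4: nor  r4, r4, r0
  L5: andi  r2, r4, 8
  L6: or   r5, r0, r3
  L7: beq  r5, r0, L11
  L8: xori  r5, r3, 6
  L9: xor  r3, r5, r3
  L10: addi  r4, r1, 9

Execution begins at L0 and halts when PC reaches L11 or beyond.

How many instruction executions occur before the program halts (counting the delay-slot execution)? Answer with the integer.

PC=0  ori   r1, r2, 9        | r0=0 r1=9 r2=1 r3=4 r4=2 r5=13
PC=1  andi  r0, r0, 8        | r0=0 r1=9 r2=1 r3=4 r4=2 r5=13
PC=2  bne  r3, r5, L5        | r0=0 r1=9 r2=1 r3=4 r4=2 r5=13  [TAKEN]
PC=3  sub  r5, r2, r5        | r0=0 r1=9 r2=1 r3=4 r4=2 r5=65524
PC=5  andi  r2, r4, 8        | r0=0 r1=9 r2=0 r3=4 r4=2 r5=65524
PC=6  or   r5, r0, r3        | r0=0 r1=9 r2=0 r3=4 r4=2 r5=4
PC=7  beq  r5, r0, L11       | r0=0 r1=9 r2=0 r3=4 r4=2 r5=4  [not taken]
PC=8  xori  r5, r3, 6        | r0=0 r1=9 r2=0 r3=4 r4=2 r5=2
PC=9  xor  r3, r5, r3        | r0=0 r1=9 r2=0 r3=6 r4=2 r5=2
PC=10 addi  r4, r1, 9        | r0=0 r1=9 r2=0 r3=6 r4=18 r5=2

10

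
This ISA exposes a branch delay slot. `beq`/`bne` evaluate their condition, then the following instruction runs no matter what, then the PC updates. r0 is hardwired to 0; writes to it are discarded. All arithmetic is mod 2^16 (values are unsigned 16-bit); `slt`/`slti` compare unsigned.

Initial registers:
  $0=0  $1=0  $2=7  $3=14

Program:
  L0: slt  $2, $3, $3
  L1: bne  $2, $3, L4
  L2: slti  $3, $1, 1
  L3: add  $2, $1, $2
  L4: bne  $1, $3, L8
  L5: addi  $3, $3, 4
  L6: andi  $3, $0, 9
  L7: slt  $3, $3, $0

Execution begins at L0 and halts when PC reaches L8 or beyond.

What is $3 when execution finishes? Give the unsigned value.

#0 slt  $2, $3, $3 ; 0/0/0/14
#1 bne  $2, $3, L4 ; 0/0/0/14 ; →target
#2 slti  $3, $1, 1 ; 0/0/0/1
#4 bne  $1, $3, L8 ; 0/0/0/1 ; →target
#5 addi  $3, $3, 4 ; 0/0/0/5

5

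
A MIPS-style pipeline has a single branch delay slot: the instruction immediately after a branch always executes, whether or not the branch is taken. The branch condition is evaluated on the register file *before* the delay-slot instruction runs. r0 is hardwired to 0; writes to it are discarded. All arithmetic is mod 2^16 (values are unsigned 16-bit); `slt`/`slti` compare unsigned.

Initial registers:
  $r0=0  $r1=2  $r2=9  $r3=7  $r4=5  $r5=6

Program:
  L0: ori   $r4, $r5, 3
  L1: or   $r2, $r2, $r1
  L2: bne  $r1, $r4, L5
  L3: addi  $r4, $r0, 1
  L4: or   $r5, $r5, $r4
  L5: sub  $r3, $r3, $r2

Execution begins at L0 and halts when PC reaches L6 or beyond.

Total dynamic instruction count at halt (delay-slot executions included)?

[0] ori   $r4, $r5, 3  →  {$r0:0, $r1:2, $r2:9, $r3:7, $r4:7, $r5:6}
[1] or   $r2, $r2, $r1  →  {$r0:0, $r1:2, $r2:11, $r3:7, $r4:7, $r5:6}
[2] bne  $r1, $r4, L5  →  {$r0:0, $r1:2, $r2:11, $r3:7, $r4:7, $r5:6}  ⟨branch taken⟩
[3] addi  $r4, $r0, 1  →  {$r0:0, $r1:2, $r2:11, $r3:7, $r4:1, $r5:6}
[5] sub  $r3, $r3, $r2  →  {$r0:0, $r1:2, $r2:11, $r3:65532, $r4:1, $r5:6}

5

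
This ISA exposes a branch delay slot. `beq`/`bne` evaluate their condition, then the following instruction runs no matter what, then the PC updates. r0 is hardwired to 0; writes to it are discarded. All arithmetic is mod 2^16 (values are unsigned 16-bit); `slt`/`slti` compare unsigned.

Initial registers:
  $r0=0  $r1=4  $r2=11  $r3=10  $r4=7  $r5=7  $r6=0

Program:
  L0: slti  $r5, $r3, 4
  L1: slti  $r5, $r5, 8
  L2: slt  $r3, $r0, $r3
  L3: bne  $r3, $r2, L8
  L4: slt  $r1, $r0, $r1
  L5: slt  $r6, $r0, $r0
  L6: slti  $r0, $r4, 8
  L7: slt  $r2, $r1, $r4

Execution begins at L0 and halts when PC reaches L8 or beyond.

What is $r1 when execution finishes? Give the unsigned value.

[0] slti  $r5, $r3, 4  →  {$r0:0, $r1:4, $r2:11, $r3:10, $r4:7, $r5:0, $r6:0}
[1] slti  $r5, $r5, 8  →  {$r0:0, $r1:4, $r2:11, $r3:10, $r4:7, $r5:1, $r6:0}
[2] slt  $r3, $r0, $r3  →  {$r0:0, $r1:4, $r2:11, $r3:1, $r4:7, $r5:1, $r6:0}
[3] bne  $r3, $r2, L8  →  {$r0:0, $r1:4, $r2:11, $r3:1, $r4:7, $r5:1, $r6:0}  ⟨branch taken⟩
[4] slt  $r1, $r0, $r1  →  {$r0:0, $r1:1, $r2:11, $r3:1, $r4:7, $r5:1, $r6:0}

1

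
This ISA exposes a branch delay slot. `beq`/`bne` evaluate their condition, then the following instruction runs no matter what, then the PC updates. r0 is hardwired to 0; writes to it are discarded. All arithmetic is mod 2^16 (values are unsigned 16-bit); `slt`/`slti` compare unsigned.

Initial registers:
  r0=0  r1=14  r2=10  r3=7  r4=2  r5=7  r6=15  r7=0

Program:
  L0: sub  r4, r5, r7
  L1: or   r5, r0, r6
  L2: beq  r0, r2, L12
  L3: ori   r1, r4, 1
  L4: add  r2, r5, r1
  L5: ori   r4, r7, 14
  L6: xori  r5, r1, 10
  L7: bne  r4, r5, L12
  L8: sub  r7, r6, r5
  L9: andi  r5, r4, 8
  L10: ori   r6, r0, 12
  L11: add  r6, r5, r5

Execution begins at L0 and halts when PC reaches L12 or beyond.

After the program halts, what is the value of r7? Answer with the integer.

PC=0  sub  r4, r5, r7        | r0=0 r1=14 r2=10 r3=7 r4=7 r5=7 r6=15 r7=0
PC=1  or   r5, r0, r6        | r0=0 r1=14 r2=10 r3=7 r4=7 r5=15 r6=15 r7=0
PC=2  beq  r0, r2, L12       | r0=0 r1=14 r2=10 r3=7 r4=7 r5=15 r6=15 r7=0  [not taken]
PC=3  ori   r1, r4, 1        | r0=0 r1=7 r2=10 r3=7 r4=7 r5=15 r6=15 r7=0
PC=4  add  r2, r5, r1        | r0=0 r1=7 r2=22 r3=7 r4=7 r5=15 r6=15 r7=0
PC=5  ori   r4, r7, 14       | r0=0 r1=7 r2=22 r3=7 r4=14 r5=15 r6=15 r7=0
PC=6  xori  r5, r1, 10       | r0=0 r1=7 r2=22 r3=7 r4=14 r5=13 r6=15 r7=0
PC=7  bne  r4, r5, L12       | r0=0 r1=7 r2=22 r3=7 r4=14 r5=13 r6=15 r7=0  [TAKEN]
PC=8  sub  r7, r6, r5        | r0=0 r1=7 r2=22 r3=7 r4=14 r5=13 r6=15 r7=2

2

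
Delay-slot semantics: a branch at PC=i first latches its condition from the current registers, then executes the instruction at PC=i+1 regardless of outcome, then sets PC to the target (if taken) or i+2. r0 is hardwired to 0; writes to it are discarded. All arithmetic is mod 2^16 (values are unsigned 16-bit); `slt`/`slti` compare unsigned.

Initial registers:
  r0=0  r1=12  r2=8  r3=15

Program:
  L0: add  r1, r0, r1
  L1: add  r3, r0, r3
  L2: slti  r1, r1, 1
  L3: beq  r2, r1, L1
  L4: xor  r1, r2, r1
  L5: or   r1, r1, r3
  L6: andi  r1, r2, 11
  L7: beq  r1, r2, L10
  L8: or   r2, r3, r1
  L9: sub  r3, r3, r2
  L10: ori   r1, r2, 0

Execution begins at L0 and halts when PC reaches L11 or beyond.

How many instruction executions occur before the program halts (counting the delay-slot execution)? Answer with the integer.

10

  step pc=0: add  r1, r0, r1  regs=(0,12,8,15)
  step pc=1: add  r3, r0, r3  regs=(0,12,8,15)
  step pc=2: slti  r1, r1, 1  regs=(0,0,8,15)
  step pc=3: beq  r2, r1, L1  cond=F  regs=(0,0,8,15)
  step pc=4: xor  r1, r2, r1  regs=(0,8,8,15)
  step pc=5: or   r1, r1, r3  regs=(0,15,8,15)
  step pc=6: andi  r1, r2, 11  regs=(0,8,8,15)
  step pc=7: beq  r1, r2, L10  cond=T  regs=(0,8,8,15)
  step pc=8: or   r2, r3, r1  regs=(0,8,15,15)
  step pc=10: ori   r1, r2, 0  regs=(0,15,15,15)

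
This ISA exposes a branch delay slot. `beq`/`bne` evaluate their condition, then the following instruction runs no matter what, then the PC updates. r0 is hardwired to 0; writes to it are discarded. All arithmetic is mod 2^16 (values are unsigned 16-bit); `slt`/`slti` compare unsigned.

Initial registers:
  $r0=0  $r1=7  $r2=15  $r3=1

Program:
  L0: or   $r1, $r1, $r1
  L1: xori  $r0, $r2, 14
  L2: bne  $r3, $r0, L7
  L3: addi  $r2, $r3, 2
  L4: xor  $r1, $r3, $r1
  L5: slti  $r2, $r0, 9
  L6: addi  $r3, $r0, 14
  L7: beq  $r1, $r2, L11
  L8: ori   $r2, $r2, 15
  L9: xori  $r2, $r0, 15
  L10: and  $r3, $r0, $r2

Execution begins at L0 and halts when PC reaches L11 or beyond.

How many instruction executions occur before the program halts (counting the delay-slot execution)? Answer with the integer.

PC=0  or   $r1, $r1, $r1     | $r0=0 $r1=7 $r2=15 $r3=1
PC=1  xori  $r0, $r2, 14     | $r0=0 $r1=7 $r2=15 $r3=1
PC=2  bne  $r3, $r0, L7      | $r0=0 $r1=7 $r2=15 $r3=1  [TAKEN]
PC=3  addi  $r2, $r3, 2      | $r0=0 $r1=7 $r2=3 $r3=1
PC=7  beq  $r1, $r2, L11     | $r0=0 $r1=7 $r2=3 $r3=1  [not taken]
PC=8  ori   $r2, $r2, 15     | $r0=0 $r1=7 $r2=15 $r3=1
PC=9  xori  $r2, $r0, 15     | $r0=0 $r1=7 $r2=15 $r3=1
PC=10 and  $r3, $r0, $r2     | $r0=0 $r1=7 $r2=15 $r3=0

8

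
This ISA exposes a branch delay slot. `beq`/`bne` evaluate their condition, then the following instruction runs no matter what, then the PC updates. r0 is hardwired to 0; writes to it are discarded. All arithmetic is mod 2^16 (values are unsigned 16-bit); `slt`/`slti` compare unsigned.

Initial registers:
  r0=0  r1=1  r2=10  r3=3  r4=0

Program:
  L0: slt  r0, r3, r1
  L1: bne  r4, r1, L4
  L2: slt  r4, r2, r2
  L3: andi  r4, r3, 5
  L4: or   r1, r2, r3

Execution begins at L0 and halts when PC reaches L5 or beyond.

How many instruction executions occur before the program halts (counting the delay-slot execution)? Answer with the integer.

4

[0] slt  r0, r3, r1  →  {r0:0, r1:1, r2:10, r3:3, r4:0}
[1] bne  r4, r1, L4  →  {r0:0, r1:1, r2:10, r3:3, r4:0}  ⟨branch taken⟩
[2] slt  r4, r2, r2  →  {r0:0, r1:1, r2:10, r3:3, r4:0}
[4] or   r1, r2, r3  →  {r0:0, r1:11, r2:10, r3:3, r4:0}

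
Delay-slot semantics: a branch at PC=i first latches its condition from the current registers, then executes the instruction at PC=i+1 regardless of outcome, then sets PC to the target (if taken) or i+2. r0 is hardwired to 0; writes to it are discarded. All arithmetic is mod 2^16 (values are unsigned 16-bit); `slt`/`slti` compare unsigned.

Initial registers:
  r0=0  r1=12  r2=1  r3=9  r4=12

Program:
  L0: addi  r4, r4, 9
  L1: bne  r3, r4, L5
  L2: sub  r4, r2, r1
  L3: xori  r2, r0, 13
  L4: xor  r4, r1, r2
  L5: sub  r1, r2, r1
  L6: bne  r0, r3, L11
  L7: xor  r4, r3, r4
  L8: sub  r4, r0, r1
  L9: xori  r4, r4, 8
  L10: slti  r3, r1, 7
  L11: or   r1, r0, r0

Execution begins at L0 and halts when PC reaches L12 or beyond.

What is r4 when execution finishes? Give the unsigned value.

65532

#0 addi  r4, r4, 9 ; 0/12/1/9/21
#1 bne  r3, r4, L5 ; 0/12/1/9/21 ; →target
#2 sub  r4, r2, r1 ; 0/12/1/9/65525
#5 sub  r1, r2, r1 ; 0/65525/1/9/65525
#6 bne  r0, r3, L11 ; 0/65525/1/9/65525 ; →target
#7 xor  r4, r3, r4 ; 0/65525/1/9/65532
#11 or   r1, r0, r0 ; 0/0/1/9/65532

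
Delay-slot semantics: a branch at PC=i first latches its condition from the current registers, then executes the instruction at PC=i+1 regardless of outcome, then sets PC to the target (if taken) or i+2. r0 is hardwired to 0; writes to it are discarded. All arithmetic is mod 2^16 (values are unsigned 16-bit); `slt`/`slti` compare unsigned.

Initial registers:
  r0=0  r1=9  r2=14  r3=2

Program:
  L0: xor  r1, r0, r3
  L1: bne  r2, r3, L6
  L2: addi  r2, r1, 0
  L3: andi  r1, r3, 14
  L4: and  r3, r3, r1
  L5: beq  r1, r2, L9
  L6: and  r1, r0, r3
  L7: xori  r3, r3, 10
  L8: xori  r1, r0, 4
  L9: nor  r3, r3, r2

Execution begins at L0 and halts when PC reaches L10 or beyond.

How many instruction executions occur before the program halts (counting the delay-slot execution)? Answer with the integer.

PC=0  xor  r1, r0, r3        | r0=0 r1=2 r2=14 r3=2
PC=1  bne  r2, r3, L6        | r0=0 r1=2 r2=14 r3=2  [TAKEN]
PC=2  addi  r2, r1, 0        | r0=0 r1=2 r2=2 r3=2
PC=6  and  r1, r0, r3        | r0=0 r1=0 r2=2 r3=2
PC=7  xori  r3, r3, 10       | r0=0 r1=0 r2=2 r3=8
PC=8  xori  r1, r0, 4        | r0=0 r1=4 r2=2 r3=8
PC=9  nor  r3, r3, r2        | r0=0 r1=4 r2=2 r3=65525

7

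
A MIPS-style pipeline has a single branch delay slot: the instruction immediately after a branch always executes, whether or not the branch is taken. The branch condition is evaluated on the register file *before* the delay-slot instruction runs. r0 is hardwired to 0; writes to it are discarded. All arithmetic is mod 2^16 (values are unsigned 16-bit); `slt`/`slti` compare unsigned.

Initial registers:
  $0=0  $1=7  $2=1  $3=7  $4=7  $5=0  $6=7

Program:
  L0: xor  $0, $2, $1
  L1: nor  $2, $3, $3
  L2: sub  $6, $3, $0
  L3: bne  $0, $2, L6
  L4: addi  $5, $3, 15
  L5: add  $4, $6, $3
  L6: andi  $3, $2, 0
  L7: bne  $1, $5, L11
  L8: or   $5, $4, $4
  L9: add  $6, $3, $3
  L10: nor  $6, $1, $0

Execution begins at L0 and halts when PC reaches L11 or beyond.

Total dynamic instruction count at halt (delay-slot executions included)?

PC=0  xor  $0, $2, $1        | $0=0 $1=7 $2=1 $3=7 $4=7 $5=0 $6=7
PC=1  nor  $2, $3, $3        | $0=0 $1=7 $2=65528 $3=7 $4=7 $5=0 $6=7
PC=2  sub  $6, $3, $0        | $0=0 $1=7 $2=65528 $3=7 $4=7 $5=0 $6=7
PC=3  bne  $0, $2, L6        | $0=0 $1=7 $2=65528 $3=7 $4=7 $5=0 $6=7  [TAKEN]
PC=4  addi  $5, $3, 15       | $0=0 $1=7 $2=65528 $3=7 $4=7 $5=22 $6=7
PC=6  andi  $3, $2, 0        | $0=0 $1=7 $2=65528 $3=0 $4=7 $5=22 $6=7
PC=7  bne  $1, $5, L11       | $0=0 $1=7 $2=65528 $3=0 $4=7 $5=22 $6=7  [TAKEN]
PC=8  or   $5, $4, $4        | $0=0 $1=7 $2=65528 $3=0 $4=7 $5=7 $6=7

8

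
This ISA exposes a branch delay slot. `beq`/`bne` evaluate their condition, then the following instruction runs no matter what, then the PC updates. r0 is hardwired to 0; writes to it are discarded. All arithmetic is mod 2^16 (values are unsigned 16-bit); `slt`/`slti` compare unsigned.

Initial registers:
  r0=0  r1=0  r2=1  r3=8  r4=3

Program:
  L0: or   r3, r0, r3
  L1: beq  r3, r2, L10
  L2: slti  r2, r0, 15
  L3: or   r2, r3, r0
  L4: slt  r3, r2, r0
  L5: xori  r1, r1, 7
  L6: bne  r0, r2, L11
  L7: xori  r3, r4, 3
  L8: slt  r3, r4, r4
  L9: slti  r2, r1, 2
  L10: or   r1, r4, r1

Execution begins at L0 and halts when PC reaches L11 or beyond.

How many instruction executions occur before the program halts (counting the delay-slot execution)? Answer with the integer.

8

  step pc=0: or   r3, r0, r3  regs=(0,0,1,8,3)
  step pc=1: beq  r3, r2, L10  cond=F  regs=(0,0,1,8,3)
  step pc=2: slti  r2, r0, 15  regs=(0,0,1,8,3)
  step pc=3: or   r2, r3, r0  regs=(0,0,8,8,3)
  step pc=4: slt  r3, r2, r0  regs=(0,0,8,0,3)
  step pc=5: xori  r1, r1, 7  regs=(0,7,8,0,3)
  step pc=6: bne  r0, r2, L11  cond=T  regs=(0,7,8,0,3)
  step pc=7: xori  r3, r4, 3  regs=(0,7,8,0,3)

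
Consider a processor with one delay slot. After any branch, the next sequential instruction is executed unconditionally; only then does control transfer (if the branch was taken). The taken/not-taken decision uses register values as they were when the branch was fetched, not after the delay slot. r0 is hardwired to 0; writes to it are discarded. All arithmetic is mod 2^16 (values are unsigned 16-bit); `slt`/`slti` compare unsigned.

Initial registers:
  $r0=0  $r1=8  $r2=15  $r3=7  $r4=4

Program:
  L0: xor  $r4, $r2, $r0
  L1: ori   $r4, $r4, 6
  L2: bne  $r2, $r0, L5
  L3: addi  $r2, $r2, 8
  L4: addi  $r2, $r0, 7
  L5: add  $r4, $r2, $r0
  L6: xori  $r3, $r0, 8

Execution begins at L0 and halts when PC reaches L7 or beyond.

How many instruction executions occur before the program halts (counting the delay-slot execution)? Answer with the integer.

6

[0] xor  $r4, $r2, $r0  →  {$r0:0, $r1:8, $r2:15, $r3:7, $r4:15}
[1] ori   $r4, $r4, 6  →  {$r0:0, $r1:8, $r2:15, $r3:7, $r4:15}
[2] bne  $r2, $r0, L5  →  {$r0:0, $r1:8, $r2:15, $r3:7, $r4:15}  ⟨branch taken⟩
[3] addi  $r2, $r2, 8  →  {$r0:0, $r1:8, $r2:23, $r3:7, $r4:15}
[5] add  $r4, $r2, $r0  →  {$r0:0, $r1:8, $r2:23, $r3:7, $r4:23}
[6] xori  $r3, $r0, 8  →  {$r0:0, $r1:8, $r2:23, $r3:8, $r4:23}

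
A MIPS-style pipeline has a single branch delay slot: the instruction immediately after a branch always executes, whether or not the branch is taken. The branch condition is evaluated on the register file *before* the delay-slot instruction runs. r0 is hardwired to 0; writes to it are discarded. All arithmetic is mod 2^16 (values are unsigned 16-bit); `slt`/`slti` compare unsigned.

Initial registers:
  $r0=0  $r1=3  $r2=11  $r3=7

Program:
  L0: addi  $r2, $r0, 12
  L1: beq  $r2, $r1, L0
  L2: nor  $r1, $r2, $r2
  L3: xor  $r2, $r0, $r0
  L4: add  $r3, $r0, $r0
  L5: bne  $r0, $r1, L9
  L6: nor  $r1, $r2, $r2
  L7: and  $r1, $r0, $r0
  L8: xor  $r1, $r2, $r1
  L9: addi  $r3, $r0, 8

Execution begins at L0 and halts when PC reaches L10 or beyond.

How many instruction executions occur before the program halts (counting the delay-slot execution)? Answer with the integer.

#0 addi  $r2, $r0, 12 ; 0/3/12/7
#1 beq  $r2, $r1, L0 ; 0/3/12/7 ; →fallthru
#2 nor  $r1, $r2, $r2 ; 0/65523/12/7
#3 xor  $r2, $r0, $r0 ; 0/65523/0/7
#4 add  $r3, $r0, $r0 ; 0/65523/0/0
#5 bne  $r0, $r1, L9 ; 0/65523/0/0 ; →target
#6 nor  $r1, $r2, $r2 ; 0/65535/0/0
#9 addi  $r3, $r0, 8 ; 0/65535/0/8

8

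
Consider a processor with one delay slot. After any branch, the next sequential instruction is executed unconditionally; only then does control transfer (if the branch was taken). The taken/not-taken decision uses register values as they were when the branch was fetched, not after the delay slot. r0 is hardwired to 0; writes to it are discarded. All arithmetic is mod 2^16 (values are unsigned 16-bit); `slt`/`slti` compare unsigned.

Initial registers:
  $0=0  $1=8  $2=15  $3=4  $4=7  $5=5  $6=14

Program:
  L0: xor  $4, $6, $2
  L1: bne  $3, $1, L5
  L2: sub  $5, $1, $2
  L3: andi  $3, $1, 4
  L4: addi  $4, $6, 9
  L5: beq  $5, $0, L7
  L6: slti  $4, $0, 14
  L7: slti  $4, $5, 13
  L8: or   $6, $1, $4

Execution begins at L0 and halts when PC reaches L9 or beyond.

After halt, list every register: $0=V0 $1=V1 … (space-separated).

[0] xor  $4, $6, $2  →  {$0:0, $1:8, $2:15, $3:4, $4:1, $5:5, $6:14}
[1] bne  $3, $1, L5  →  {$0:0, $1:8, $2:15, $3:4, $4:1, $5:5, $6:14}  ⟨branch taken⟩
[2] sub  $5, $1, $2  →  {$0:0, $1:8, $2:15, $3:4, $4:1, $5:65529, $6:14}
[5] beq  $5, $0, L7  →  {$0:0, $1:8, $2:15, $3:4, $4:1, $5:65529, $6:14}  ⟨branch fallthrough⟩
[6] slti  $4, $0, 14  →  {$0:0, $1:8, $2:15, $3:4, $4:1, $5:65529, $6:14}
[7] slti  $4, $5, 13  →  {$0:0, $1:8, $2:15, $3:4, $4:0, $5:65529, $6:14}
[8] or   $6, $1, $4  →  {$0:0, $1:8, $2:15, $3:4, $4:0, $5:65529, $6:8}

$0=0 $1=8 $2=15 $3=4 $4=0 $5=65529 $6=8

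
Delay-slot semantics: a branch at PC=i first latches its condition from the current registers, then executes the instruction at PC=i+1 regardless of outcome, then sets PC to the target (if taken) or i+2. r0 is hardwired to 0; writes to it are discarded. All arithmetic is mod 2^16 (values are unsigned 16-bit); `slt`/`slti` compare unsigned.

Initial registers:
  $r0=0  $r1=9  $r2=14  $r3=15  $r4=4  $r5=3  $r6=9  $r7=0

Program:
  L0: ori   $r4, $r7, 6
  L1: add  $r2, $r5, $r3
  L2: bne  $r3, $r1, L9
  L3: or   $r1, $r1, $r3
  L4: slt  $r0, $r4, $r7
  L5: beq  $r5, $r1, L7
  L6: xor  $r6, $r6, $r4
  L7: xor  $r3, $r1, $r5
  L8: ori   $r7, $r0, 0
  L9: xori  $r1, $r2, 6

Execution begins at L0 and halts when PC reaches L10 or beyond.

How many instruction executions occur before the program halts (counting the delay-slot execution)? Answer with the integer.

#0 ori   $r4, $r7, 6 ; 0/9/14/15/6/3/9/0
#1 add  $r2, $r5, $r3 ; 0/9/18/15/6/3/9/0
#2 bne  $r3, $r1, L9 ; 0/9/18/15/6/3/9/0 ; →target
#3 or   $r1, $r1, $r3 ; 0/15/18/15/6/3/9/0
#9 xori  $r1, $r2, 6 ; 0/20/18/15/6/3/9/0

5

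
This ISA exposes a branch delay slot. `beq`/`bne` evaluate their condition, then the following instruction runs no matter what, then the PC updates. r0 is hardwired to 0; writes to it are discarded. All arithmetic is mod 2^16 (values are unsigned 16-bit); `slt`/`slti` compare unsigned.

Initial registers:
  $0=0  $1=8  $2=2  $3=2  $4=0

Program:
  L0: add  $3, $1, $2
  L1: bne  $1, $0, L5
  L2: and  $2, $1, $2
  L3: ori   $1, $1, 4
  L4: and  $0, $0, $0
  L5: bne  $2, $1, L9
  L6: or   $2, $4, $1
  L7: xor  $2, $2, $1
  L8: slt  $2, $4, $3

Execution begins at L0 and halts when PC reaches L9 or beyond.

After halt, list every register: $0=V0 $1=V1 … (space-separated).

$0=0 $1=8 $2=8 $3=10 $4=0

#0 add  $3, $1, $2 ; 0/8/2/10/0
#1 bne  $1, $0, L5 ; 0/8/2/10/0 ; →target
#2 and  $2, $1, $2 ; 0/8/0/10/0
#5 bne  $2, $1, L9 ; 0/8/0/10/0 ; →target
#6 or   $2, $4, $1 ; 0/8/8/10/0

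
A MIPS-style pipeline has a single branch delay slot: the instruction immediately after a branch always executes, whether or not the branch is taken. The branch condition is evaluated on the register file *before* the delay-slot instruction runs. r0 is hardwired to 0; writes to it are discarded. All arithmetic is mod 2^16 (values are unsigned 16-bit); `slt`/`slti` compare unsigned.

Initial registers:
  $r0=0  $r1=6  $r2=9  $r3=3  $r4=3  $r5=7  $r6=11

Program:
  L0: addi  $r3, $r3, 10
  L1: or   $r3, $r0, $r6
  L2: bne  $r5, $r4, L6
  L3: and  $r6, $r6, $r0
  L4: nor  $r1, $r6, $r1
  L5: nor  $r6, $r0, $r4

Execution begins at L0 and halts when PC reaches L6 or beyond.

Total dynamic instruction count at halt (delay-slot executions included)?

4

#0 addi  $r3, $r3, 10 ; 0/6/9/13/3/7/11
#1 or   $r3, $r0, $r6 ; 0/6/9/11/3/7/11
#2 bne  $r5, $r4, L6 ; 0/6/9/11/3/7/11 ; →target
#3 and  $r6, $r6, $r0 ; 0/6/9/11/3/7/0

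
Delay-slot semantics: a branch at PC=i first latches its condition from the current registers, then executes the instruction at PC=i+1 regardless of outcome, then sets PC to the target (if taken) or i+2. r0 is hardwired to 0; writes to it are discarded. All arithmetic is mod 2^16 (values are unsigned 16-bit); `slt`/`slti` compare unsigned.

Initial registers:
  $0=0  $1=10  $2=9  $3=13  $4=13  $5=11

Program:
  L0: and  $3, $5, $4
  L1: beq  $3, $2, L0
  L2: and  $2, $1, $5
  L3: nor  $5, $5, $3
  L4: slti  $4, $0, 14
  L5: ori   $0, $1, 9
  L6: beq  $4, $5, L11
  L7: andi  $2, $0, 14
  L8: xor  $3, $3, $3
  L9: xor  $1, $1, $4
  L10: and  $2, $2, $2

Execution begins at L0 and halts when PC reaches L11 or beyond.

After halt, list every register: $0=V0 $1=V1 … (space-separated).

PC=0  and  $3, $5, $4        | $0=0 $1=10 $2=9 $3=9 $4=13 $5=11
PC=1  beq  $3, $2, L0        | $0=0 $1=10 $2=9 $3=9 $4=13 $5=11  [TAKEN]
PC=2  and  $2, $1, $5        | $0=0 $1=10 $2=10 $3=9 $4=13 $5=11
PC=0  and  $3, $5, $4        | $0=0 $1=10 $2=10 $3=9 $4=13 $5=11
PC=1  beq  $3, $2, L0        | $0=0 $1=10 $2=10 $3=9 $4=13 $5=11  [not taken]
PC=2  and  $2, $1, $5        | $0=0 $1=10 $2=10 $3=9 $4=13 $5=11
PC=3  nor  $5, $5, $3        | $0=0 $1=10 $2=10 $3=9 $4=13 $5=65524
PC=4  slti  $4, $0, 14       | $0=0 $1=10 $2=10 $3=9 $4=1 $5=65524
PC=5  ori   $0, $1, 9        | $0=0 $1=10 $2=10 $3=9 $4=1 $5=65524
PC=6  beq  $4, $5, L11       | $0=0 $1=10 $2=10 $3=9 $4=1 $5=65524  [not taken]
PC=7  andi  $2, $0, 14       | $0=0 $1=10 $2=0 $3=9 $4=1 $5=65524
PC=8  xor  $3, $3, $3        | $0=0 $1=10 $2=0 $3=0 $4=1 $5=65524
PC=9  xor  $1, $1, $4        | $0=0 $1=11 $2=0 $3=0 $4=1 $5=65524
PC=10 and  $2, $2, $2        | $0=0 $1=11 $2=0 $3=0 $4=1 $5=65524

$0=0 $1=11 $2=0 $3=0 $4=1 $5=65524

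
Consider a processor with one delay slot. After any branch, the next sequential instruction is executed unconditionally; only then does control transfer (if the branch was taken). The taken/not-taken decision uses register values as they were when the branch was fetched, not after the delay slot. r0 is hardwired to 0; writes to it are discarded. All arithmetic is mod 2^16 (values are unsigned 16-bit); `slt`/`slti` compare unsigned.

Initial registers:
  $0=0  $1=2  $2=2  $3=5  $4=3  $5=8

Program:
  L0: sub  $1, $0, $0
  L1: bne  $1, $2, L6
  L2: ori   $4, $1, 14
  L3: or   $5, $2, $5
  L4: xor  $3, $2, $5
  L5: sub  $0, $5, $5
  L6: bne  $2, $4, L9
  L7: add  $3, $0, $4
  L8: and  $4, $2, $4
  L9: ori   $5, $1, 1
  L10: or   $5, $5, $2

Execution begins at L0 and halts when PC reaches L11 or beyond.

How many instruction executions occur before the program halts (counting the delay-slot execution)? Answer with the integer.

7

[0] sub  $1, $0, $0  →  {$0:0, $1:0, $2:2, $3:5, $4:3, $5:8}
[1] bne  $1, $2, L6  →  {$0:0, $1:0, $2:2, $3:5, $4:3, $5:8}  ⟨branch taken⟩
[2] ori   $4, $1, 14  →  {$0:0, $1:0, $2:2, $3:5, $4:14, $5:8}
[6] bne  $2, $4, L9  →  {$0:0, $1:0, $2:2, $3:5, $4:14, $5:8}  ⟨branch taken⟩
[7] add  $3, $0, $4  →  {$0:0, $1:0, $2:2, $3:14, $4:14, $5:8}
[9] ori   $5, $1, 1  →  {$0:0, $1:0, $2:2, $3:14, $4:14, $5:1}
[10] or   $5, $5, $2  →  {$0:0, $1:0, $2:2, $3:14, $4:14, $5:3}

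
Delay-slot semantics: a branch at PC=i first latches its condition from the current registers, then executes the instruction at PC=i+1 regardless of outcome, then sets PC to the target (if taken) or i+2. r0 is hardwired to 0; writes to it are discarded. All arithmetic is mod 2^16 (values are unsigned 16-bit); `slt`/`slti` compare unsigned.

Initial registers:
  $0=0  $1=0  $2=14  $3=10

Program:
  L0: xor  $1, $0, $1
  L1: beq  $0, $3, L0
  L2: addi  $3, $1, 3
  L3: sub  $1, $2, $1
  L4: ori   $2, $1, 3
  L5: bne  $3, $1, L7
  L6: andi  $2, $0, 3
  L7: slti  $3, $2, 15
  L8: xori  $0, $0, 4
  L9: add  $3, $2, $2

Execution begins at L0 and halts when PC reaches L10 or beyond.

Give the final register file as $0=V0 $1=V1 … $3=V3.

$0=0 $1=14 $2=0 $3=0

  step pc=0: xor  $1, $0, $1  regs=(0,0,14,10)
  step pc=1: beq  $0, $3, L0  cond=F  regs=(0,0,14,10)
  step pc=2: addi  $3, $1, 3  regs=(0,0,14,3)
  step pc=3: sub  $1, $2, $1  regs=(0,14,14,3)
  step pc=4: ori   $2, $1, 3  regs=(0,14,15,3)
  step pc=5: bne  $3, $1, L7  cond=T  regs=(0,14,15,3)
  step pc=6: andi  $2, $0, 3  regs=(0,14,0,3)
  step pc=7: slti  $3, $2, 15  regs=(0,14,0,1)
  step pc=8: xori  $0, $0, 4  regs=(0,14,0,1)
  step pc=9: add  $3, $2, $2  regs=(0,14,0,0)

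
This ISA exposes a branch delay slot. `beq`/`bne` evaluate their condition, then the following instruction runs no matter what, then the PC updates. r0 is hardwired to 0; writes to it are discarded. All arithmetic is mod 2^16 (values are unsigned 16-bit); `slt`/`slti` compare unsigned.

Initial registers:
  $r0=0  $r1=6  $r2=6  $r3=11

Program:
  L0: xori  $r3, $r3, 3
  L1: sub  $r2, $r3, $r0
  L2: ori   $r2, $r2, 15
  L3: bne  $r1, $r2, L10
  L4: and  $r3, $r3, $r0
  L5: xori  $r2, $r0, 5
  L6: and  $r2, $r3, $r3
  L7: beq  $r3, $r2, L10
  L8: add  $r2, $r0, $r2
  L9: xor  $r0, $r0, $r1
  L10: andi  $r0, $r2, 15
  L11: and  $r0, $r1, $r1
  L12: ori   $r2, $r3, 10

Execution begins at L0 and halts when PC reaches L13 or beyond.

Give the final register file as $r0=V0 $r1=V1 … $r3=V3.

$r0=0 $r1=6 $r2=10 $r3=0

PC=0  xori  $r3, $r3, 3      | $r0=0 $r1=6 $r2=6 $r3=8
PC=1  sub  $r2, $r3, $r0     | $r0=0 $r1=6 $r2=8 $r3=8
PC=2  ori   $r2, $r2, 15     | $r0=0 $r1=6 $r2=15 $r3=8
PC=3  bne  $r1, $r2, L10     | $r0=0 $r1=6 $r2=15 $r3=8  [TAKEN]
PC=4  and  $r3, $r3, $r0     | $r0=0 $r1=6 $r2=15 $r3=0
PC=10 andi  $r0, $r2, 15     | $r0=0 $r1=6 $r2=15 $r3=0
PC=11 and  $r0, $r1, $r1     | $r0=0 $r1=6 $r2=15 $r3=0
PC=12 ori   $r2, $r3, 10     | $r0=0 $r1=6 $r2=10 $r3=0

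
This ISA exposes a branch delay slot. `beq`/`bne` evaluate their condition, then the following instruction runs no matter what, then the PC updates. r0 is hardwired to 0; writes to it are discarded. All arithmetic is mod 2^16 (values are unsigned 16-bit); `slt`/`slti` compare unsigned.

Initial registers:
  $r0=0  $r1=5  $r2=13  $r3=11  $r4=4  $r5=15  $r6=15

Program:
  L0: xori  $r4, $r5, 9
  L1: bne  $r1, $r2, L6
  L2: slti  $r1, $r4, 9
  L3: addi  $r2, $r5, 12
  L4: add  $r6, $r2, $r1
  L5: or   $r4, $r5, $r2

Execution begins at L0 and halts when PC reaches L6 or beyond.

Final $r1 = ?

#0 xori  $r4, $r5, 9 ; 0/5/13/11/6/15/15
#1 bne  $r1, $r2, L6 ; 0/5/13/11/6/15/15 ; →target
#2 slti  $r1, $r4, 9 ; 0/1/13/11/6/15/15

1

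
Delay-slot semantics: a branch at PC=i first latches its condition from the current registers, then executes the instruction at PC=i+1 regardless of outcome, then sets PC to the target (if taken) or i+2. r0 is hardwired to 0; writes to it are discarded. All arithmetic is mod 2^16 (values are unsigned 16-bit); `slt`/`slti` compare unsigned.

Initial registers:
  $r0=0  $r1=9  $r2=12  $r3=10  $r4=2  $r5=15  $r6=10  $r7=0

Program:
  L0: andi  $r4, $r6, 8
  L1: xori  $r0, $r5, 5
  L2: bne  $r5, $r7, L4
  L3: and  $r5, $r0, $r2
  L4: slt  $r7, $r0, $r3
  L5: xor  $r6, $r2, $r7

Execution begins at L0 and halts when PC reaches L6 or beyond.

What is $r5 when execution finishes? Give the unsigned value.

0

[0] andi  $r4, $r6, 8  →  {$r0:0, $r1:9, $r2:12, $r3:10, $r4:8, $r5:15, $r6:10, $r7:0}
[1] xori  $r0, $r5, 5  →  {$r0:0, $r1:9, $r2:12, $r3:10, $r4:8, $r5:15, $r6:10, $r7:0}
[2] bne  $r5, $r7, L4  →  {$r0:0, $r1:9, $r2:12, $r3:10, $r4:8, $r5:15, $r6:10, $r7:0}  ⟨branch taken⟩
[3] and  $r5, $r0, $r2  →  {$r0:0, $r1:9, $r2:12, $r3:10, $r4:8, $r5:0, $r6:10, $r7:0}
[4] slt  $r7, $r0, $r3  →  {$r0:0, $r1:9, $r2:12, $r3:10, $r4:8, $r5:0, $r6:10, $r7:1}
[5] xor  $r6, $r2, $r7  →  {$r0:0, $r1:9, $r2:12, $r3:10, $r4:8, $r5:0, $r6:13, $r7:1}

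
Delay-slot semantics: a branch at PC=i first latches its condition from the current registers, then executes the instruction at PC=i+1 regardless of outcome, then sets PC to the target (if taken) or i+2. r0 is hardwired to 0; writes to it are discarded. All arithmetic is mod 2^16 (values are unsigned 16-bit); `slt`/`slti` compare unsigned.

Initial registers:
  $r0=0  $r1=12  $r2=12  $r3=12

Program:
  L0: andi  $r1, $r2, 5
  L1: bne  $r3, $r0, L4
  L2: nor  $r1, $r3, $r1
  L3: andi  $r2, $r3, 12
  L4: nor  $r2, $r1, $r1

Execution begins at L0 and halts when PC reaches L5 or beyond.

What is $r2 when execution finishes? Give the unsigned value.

PC=0  andi  $r1, $r2, 5      | $r0=0 $r1=4 $r2=12 $r3=12
PC=1  bne  $r3, $r0, L4      | $r0=0 $r1=4 $r2=12 $r3=12  [TAKEN]
PC=2  nor  $r1, $r3, $r1     | $r0=0 $r1=65523 $r2=12 $r3=12
PC=4  nor  $r2, $r1, $r1     | $r0=0 $r1=65523 $r2=12 $r3=12

12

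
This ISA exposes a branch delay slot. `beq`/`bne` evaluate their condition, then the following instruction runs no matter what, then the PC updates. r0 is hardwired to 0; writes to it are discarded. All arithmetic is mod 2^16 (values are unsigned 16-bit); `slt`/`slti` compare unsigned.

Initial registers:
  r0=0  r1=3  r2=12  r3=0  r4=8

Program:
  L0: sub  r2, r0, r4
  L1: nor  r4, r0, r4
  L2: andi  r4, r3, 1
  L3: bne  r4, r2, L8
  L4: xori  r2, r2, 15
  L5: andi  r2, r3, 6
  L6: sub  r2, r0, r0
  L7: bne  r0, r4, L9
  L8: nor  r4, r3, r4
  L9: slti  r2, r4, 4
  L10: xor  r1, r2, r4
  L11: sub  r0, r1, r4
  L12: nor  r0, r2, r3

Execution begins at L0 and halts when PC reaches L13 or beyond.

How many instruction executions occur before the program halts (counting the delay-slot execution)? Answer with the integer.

10

PC=0  sub  r2, r0, r4        | r0=0 r1=3 r2=65528 r3=0 r4=8
PC=1  nor  r4, r0, r4        | r0=0 r1=3 r2=65528 r3=0 r4=65527
PC=2  andi  r4, r3, 1        | r0=0 r1=3 r2=65528 r3=0 r4=0
PC=3  bne  r4, r2, L8        | r0=0 r1=3 r2=65528 r3=0 r4=0  [TAKEN]
PC=4  xori  r2, r2, 15       | r0=0 r1=3 r2=65527 r3=0 r4=0
PC=8  nor  r4, r3, r4        | r0=0 r1=3 r2=65527 r3=0 r4=65535
PC=9  slti  r2, r4, 4        | r0=0 r1=3 r2=0 r3=0 r4=65535
PC=10 xor  r1, r2, r4        | r0=0 r1=65535 r2=0 r3=0 r4=65535
PC=11 sub  r0, r1, r4        | r0=0 r1=65535 r2=0 r3=0 r4=65535
PC=12 nor  r0, r2, r3        | r0=0 r1=65535 r2=0 r3=0 r4=65535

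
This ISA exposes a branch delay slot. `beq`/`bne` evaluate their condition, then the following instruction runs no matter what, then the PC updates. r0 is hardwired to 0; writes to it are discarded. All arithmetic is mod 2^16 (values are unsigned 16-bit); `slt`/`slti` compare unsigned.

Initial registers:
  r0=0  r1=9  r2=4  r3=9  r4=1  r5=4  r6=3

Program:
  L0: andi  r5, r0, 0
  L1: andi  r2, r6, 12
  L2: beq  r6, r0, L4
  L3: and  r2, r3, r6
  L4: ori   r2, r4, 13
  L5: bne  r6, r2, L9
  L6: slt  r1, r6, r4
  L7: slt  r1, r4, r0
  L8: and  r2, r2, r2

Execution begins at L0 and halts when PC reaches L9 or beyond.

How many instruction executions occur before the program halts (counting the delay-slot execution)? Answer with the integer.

7

[0] andi  r5, r0, 0  →  {r0:0, r1:9, r2:4, r3:9, r4:1, r5:0, r6:3}
[1] andi  r2, r6, 12  →  {r0:0, r1:9, r2:0, r3:9, r4:1, r5:0, r6:3}
[2] beq  r6, r0, L4  →  {r0:0, r1:9, r2:0, r3:9, r4:1, r5:0, r6:3}  ⟨branch fallthrough⟩
[3] and  r2, r3, r6  →  {r0:0, r1:9, r2:1, r3:9, r4:1, r5:0, r6:3}
[4] ori   r2, r4, 13  →  {r0:0, r1:9, r2:13, r3:9, r4:1, r5:0, r6:3}
[5] bne  r6, r2, L9  →  {r0:0, r1:9, r2:13, r3:9, r4:1, r5:0, r6:3}  ⟨branch taken⟩
[6] slt  r1, r6, r4  →  {r0:0, r1:0, r2:13, r3:9, r4:1, r5:0, r6:3}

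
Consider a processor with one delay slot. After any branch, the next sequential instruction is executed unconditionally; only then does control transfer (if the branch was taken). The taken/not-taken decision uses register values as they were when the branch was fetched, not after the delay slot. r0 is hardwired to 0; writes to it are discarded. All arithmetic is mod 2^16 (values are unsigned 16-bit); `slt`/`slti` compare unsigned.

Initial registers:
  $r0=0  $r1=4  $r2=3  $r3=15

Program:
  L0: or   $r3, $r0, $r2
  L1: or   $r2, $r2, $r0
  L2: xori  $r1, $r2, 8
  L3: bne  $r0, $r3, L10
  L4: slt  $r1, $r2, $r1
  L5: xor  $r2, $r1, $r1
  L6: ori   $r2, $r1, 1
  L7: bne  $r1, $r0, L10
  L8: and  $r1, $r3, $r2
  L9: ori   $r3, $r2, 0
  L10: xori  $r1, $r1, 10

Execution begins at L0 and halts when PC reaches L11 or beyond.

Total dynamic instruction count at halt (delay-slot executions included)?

6

PC=0  or   $r3, $r0, $r2     | $r0=0 $r1=4 $r2=3 $r3=3
PC=1  or   $r2, $r2, $r0     | $r0=0 $r1=4 $r2=3 $r3=3
PC=2  xori  $r1, $r2, 8      | $r0=0 $r1=11 $r2=3 $r3=3
PC=3  bne  $r0, $r3, L10     | $r0=0 $r1=11 $r2=3 $r3=3  [TAKEN]
PC=4  slt  $r1, $r2, $r1     | $r0=0 $r1=1 $r2=3 $r3=3
PC=10 xori  $r1, $r1, 10     | $r0=0 $r1=11 $r2=3 $r3=3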